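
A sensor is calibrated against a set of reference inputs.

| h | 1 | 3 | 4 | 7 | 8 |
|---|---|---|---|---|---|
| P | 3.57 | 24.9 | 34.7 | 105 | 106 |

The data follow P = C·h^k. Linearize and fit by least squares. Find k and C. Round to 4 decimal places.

k = 1.6685, C = 3.6613

Let Y = ln P. Fitting Y = k·ln h + ln C by least squares:
AᵀA = [[11.2394, 6.5103]; [6.5103, 5]], rhs = [27.2023, 17.3516]ᵀ  (here Σln h = 6.5103, Σ(ln h)² = 11.2394, Σln P = 17.3516, Σln h·ln P = 27.2023).
Slope k = (n·Σln h·ln P − Σln h·Σln P)/(n·Σ(ln h)² − (Σln h)²) = (5·27.2023 − 6.5103·17.3516)/13.8136 = 1.66851; ln C = (Σln P − k·Σln h)/n = 1.29783, so C = exp(1.29783) = 3.66134.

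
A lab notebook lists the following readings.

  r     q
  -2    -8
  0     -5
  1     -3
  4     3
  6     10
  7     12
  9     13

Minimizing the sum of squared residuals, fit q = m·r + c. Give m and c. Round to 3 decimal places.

Compute the Gram sums: Σr·r = 187, Σr = 25, Σ1 = 7.
For Aᵀq: Σr·q = 286, Σq = 22.
AᵀA·[m, c]ᵀ = Aᵀq becomes [[187, 25]; [25, 7]]·[m, c]ᵀ = [286, 22]ᵀ.
det = 187·7 − 25² = 684.
m = (286·7 − 25·22)/684 = 121/57; c = (187·22 − 25·286)/684 = -253/57.

m = 2.123, c = -4.439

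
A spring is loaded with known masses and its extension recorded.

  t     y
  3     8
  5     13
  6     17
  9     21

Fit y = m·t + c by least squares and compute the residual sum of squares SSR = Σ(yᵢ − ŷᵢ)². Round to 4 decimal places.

The normal system XᵀX·[m, c]ᵀ = Xᵀy is [[151, 23]; [23, 4]]·[m, c]ᵀ = [380, 59]ᵀ.
Determinant 151·4 − 23² = 75.
m = (380·4 − 23·59)/75 = 163/75; c = (151·59 − 23·380)/75 = 169/75.
Residuals: -58/75, -3/25, 128/75, -61/75; SSR = 314/75.

SSR = 4.1867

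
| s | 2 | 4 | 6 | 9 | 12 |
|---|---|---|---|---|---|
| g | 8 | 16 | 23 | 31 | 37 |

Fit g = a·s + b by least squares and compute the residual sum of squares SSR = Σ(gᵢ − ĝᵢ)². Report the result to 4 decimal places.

SSR = 9.8861

Setting ∂/∂a … = 0 gives: 281·a + 33·b = 941;  33·a + 5·b = 115.
(Σs·s = 281, Σs = 33, Σ1 = 5, Σs·g = 941, Σg = 115.)
det = 281·5 − 33² = 316.
a = (941·5 − 33·115)/316 = 455/158; b = (281·115 − 33·941)/316 = 631/158.
Residuals: -277/158, 77/158, 273/158, 86/79, -245/158; SSR = 781/79.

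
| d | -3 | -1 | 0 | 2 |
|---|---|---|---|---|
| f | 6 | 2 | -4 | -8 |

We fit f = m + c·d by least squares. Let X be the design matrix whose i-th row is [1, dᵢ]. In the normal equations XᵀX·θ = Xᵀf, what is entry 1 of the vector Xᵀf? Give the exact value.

Entry 1 ↔ basis 1, so (Xᵀf)_{1} = Σᵢ fᵢ = (1)·(6) + (1)·(2) + (1)·(-4) + (1)·(-8) = -4.

-4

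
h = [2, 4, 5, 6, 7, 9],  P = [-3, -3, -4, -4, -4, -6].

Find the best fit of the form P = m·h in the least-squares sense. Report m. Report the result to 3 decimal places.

m = -0.682

With design matrix X, XᵀX = [[211]] and XᵀP = [-144]ᵀ.
m = (-144)/211 = -0.682464.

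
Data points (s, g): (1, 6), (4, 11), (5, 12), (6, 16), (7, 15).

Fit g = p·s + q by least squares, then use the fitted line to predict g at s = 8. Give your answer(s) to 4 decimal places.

From the data, Σs·s = 127, Σs = 23, Σ1 = 5.
And Σs·g = 311, Σg = 60.
So AᵀA·[p, q]ᵀ = Aᵀg: [[127, 23]; [23, 5]]·[p, q]ᵀ = [311, 60]ᵀ.
Determinant 127·5 − 23² = 106.
p = (311·5 − 23·60)/106 = 175/106; q = (127·60 − 23·311)/106 = 467/106.
At s = 8: ĝ = (175/106)·(8) + (467/106)·(1) = 1867/106.

ĝ = 17.6132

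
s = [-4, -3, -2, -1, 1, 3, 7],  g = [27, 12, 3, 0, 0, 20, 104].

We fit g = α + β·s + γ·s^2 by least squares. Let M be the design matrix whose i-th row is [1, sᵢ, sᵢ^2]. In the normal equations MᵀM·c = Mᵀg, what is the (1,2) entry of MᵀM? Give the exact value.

1

Row 1 ↔ basis 1, column 2 ↔ basis s, so (MᵀM)_{1,2} = Σᵢ s = (1)·(-4) + (1)·(-3) + (1)·(-2) + (1)·(-1) + (1)·(1) + (1)·(3) + (1)·(7) = 1.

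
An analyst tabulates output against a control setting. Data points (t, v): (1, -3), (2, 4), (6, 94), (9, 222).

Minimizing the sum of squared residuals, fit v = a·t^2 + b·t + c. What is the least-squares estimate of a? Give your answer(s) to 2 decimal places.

a = 2.92

Compute the Gram sums: Σt^2·t^2 = 7874, Σt^2·t = 954, Σt^2 = 122, Σt·t = 122, Σt = 18, Σ1 = 4.
For Aᵀv: Σt^2·v = 21379, Σt·v = 2567, Σv = 317.
Row-reducing yields a = 4557/1562, b = -782/781, c = -371/71.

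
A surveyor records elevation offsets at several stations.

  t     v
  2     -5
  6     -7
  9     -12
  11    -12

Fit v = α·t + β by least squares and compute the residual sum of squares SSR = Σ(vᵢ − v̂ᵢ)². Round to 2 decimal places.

SSR = 3.22

From the data, Σt·t = 242, Σt = 28, Σ1 = 4.
For Xᵀv: Σt·v = -292, Σv = -36.
Normal equations: [[242, 28]; [28, 4]]·[α, β]ᵀ = [-292, -36]ᵀ.
det = 242·4 − 28² = 184.
α = ((-292)·4 − 28·(-36))/184 = -20/23; β = (242·(-36) − 28·(-292))/184 = -67/23.
Residuals: -8/23, 26/23, -29/23, 11/23; SSR = 74/23.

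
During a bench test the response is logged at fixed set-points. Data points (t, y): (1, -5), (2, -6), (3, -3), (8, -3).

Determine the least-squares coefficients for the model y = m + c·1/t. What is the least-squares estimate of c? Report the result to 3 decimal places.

The normal system XᵀX·[m, c]ᵀ = Xᵀy is [[4, 47/24]; [47/24, 793/576]]·[m, c]ᵀ = [-17, -75/8]ᵀ.
Eliminating c: (793/576)·(row 1) − (47/24)·(row 2) gives (107/64)·m = (793/576)·(-17) − (47/24)·(-75/8) = -1453/288, so m = -2906/963.
Then c = ((-75/8) − (47/24)·(-2906/963))/(793/576) = -808/321.

c = -2.517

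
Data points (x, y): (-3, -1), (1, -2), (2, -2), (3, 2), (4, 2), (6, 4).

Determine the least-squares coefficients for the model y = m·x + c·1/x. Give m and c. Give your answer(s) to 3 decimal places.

m = 0.735, c = -3.356

Sums needed: Σx·x = 75, Σx·1/x = 6, Σ1/x·1/x = 25/16.
Right-hand side: Σx·y = 35, Σ1/x·y = -5/6.
Δ = 75·(25/16) − 6² = 1299/16.
m = (35·(25/16) − 6·(-5/6))/(1299/16) = 955/1299; c = (75·(-5/6) − 6·35)/(1299/16) = -4360/1299.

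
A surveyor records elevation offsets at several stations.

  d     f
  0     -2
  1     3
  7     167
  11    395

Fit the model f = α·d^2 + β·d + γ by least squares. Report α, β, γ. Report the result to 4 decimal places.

Sums needed: Σd^2·d^2 = 17043, Σd^2·d = 1675, Σd^2 = 171, Σd·d = 171, Σd = 19, Σ1 = 4.
Moment sums: Σd^2·f = 55981, Σd·f = 5517, Σf = 563.
Row-reducing yields α = 3658/1223, β = 67525/20791, γ = -52862/20791.

α = 2.9910, β = 3.2478, γ = -2.5425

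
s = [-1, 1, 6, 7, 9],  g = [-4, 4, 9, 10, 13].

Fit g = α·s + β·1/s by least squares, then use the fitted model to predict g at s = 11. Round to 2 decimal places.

Compute the Gram sums: Σs·s = 168, Σs·1/s = 5, Σ1/s·1/s = 32713/15876.
Moment sums: Σs·g = 249, Σ1/s·g = 1559/126.
XᵀX·[α, β]ᵀ = Xᵀg becomes [[168, 5]; [5, 32713/15876]]·[α, β]ᵀ = [249, 1559/126]ᵀ.
det = 168·(32713/15876) − 5² = 60701/189.
α = (249·(32713/15876) − 5·(1559/126))/(60701/189) = 2387789/1699628; β = (168·(1559/126) − 5·249)/(60701/189) = 157563/60701.
At s = 11: ĝ = (2387789/1699628)·(11) + (157563/60701)·(1/11) = 293334233/18695908.

ĝ = 15.69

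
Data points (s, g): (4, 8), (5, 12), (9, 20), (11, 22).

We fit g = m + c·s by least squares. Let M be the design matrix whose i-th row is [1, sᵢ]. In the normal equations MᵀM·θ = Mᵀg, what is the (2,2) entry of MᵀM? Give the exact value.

243

Row 2 ↔ basis s, column 2 ↔ basis s, so (MᵀM)_{2,2} = Σᵢ (s)·(s) = (4)·(4) + (5)·(5) + (9)·(9) + (11)·(11) = 243.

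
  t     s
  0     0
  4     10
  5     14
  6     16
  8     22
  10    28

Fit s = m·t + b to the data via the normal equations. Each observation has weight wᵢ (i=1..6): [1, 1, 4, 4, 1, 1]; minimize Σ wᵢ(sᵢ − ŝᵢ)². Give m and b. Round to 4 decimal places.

From the data, Σwᵢ·t·t = 424, Σwᵢ·t = 66, Σwᵢ·1 = 12.
Moment sums: Σwᵢ·t·s = 1160, Σwᵢ·s = 180.
Normal equations: [[424, 66]; [66, 12]]·[m, b]ᵀ = [1160, 180]ᵀ.
det = 424·12 − 66² = 732.
m = (1160·12 − 66·180)/732 = 170/61; b = (424·180 − 66·1160)/732 = -20/61.

m = 2.7869, b = -0.3279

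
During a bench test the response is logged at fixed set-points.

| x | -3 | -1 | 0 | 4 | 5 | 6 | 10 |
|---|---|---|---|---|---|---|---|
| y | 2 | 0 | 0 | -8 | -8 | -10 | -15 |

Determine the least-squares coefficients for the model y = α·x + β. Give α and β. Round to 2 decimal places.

Normal-equation sums: Σx·x = 187, Σx = 21, Σ1 = 7.
Right-hand side: Σx·y = -288, Σy = -39.
So AᵀA·[α, β]ᵀ = Aᵀy: [[187, 21]; [21, 7]]·[α, β]ᵀ = [-288, -39]ᵀ.
det = 187·7 − 21² = 868.
α = ((-288)·7 − 21·(-39))/868 = -171/124; β = (187·(-39) − 21·(-288))/868 = -1245/868.

α = -1.38, β = -1.43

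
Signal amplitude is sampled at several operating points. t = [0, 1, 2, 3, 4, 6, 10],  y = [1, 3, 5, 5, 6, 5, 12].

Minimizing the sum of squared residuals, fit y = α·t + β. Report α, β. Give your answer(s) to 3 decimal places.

α = 0.930, β = 1.831

The normal system MᵀM·[α, β]ᵀ = Mᵀy is [[166, 26]; [26, 7]]·[α, β]ᵀ = [202, 37]ᵀ.
Determinant 166·7 − 26² = 486.
α = (202·7 − 26·37)/486 = 226/243; β = (166·37 − 26·202)/486 = 445/243.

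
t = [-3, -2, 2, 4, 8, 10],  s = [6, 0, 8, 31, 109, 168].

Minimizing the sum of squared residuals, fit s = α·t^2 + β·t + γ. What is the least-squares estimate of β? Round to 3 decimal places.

From the data, Σt^2·t^2 = 14465, Σt^2·t = 1549, Σt^2 = 197, Σt·t = 197, Σt = 19, Σ1 = 6.
For Mᵀs: Σt^2·s = 24358, Σt·s = 2674, Σs = 322.
Row-reducing yields α = 533707/357450, β = 713083/357450, γ = -99721/59575.

β = 1.995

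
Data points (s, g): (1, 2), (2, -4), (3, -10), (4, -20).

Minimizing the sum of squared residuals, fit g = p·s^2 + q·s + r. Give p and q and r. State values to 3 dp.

Compute the Gram sums: Σs^2·s^2 = 354, Σs^2·s = 100, Σs^2 = 30, Σs·s = 30, Σs = 10, Σ1 = 4.
And Σs^2·g = -424, Σs·g = -116, Σg = -32.
Normal equations: [[354, 100, 30]; [100, 30, 10]; [30, 10, 4]]·[p, q, r]ᵀ = [-424, -116, -32]ᵀ.
Solving the 3×3 system (Gaussian elimination) gives p = -1, q = -11/5, r = 5.

p = -1.000, q = -2.200, r = 5.000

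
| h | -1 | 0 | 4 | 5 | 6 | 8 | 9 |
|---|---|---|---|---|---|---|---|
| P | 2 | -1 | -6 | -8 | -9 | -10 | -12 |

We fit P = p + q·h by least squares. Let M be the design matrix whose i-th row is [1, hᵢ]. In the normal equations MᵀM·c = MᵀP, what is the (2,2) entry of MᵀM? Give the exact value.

223

Row 2 ↔ basis h, column 2 ↔ basis h, so (MᵀM)_{2,2} = Σᵢ (h)·(h) = (-1)·(-1) + (0)·(0) + (4)·(4) + (5)·(5) + (6)·(6) + (8)·(8) + (9)·(9) = 223.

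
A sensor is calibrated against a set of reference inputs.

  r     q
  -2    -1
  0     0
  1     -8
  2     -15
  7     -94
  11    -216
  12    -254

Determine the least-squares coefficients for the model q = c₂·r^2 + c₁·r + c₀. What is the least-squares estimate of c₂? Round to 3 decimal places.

c₂ = -1.501

Compute the Gram sums: Σr^2·r^2 = 37811, Σr^2·r = 3403, Σr^2 = 323, Σr·r = 323, Σr = 31, Σ1 = 7.
Moment sums: Σr^2·q = -67390, Σr·q = -6118, Σq = -588.
So MᵀM·[c₂, c₁, c₀]ᵀ = Mᵀq: [[37811, 3403, 323]; [3403, 323, 31]; [323, 31, 7]]·[c₂, c₁, c₀]ᵀ = [-67390, -6118, -588]ᵀ.
Inverting the 3×3 Gram matrix, [c₂, c₁, c₀]ᵀ = [-476761/317706, -947551/317706, -81982/52951]ᵀ.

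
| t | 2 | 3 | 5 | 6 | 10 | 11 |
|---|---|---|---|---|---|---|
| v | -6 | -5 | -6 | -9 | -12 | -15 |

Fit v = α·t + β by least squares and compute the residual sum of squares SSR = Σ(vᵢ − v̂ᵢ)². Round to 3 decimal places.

Forming MᵀM = [[295, 37]; [37, 6]] and Mᵀv = [-396, -53]ᵀ gives MᵀM·[α, β]ᵀ = Mᵀv.
det = 295·6 − 37² = 401.
α = ((-396)·6 − 37·(-53))/401 = -415/401; β = (295·(-53) − 37·(-396))/401 = -983/401.
Residuals: -593/401, 223/401, 652/401, -136/401, 321/401, -467/401; SSR = 2908/401.

SSR = 7.252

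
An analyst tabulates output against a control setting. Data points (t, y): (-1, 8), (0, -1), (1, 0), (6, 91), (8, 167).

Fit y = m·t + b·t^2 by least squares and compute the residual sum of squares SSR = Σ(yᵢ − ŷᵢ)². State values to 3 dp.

Sums needed: Σt·t = 102, Σt·t^2 = 728, Σt^2·t^2 = 5394.
And Σt·y = 1874, Σt^2·y = 13972.
So MᵀM·[m, b]ᵀ = Mᵀy: [[102, 728]; [728, 5394]]·[m, b]ᵀ = [1874, 13972]ᵀ.
Determinant 102·5394 − 728² = 20204.
m = (1874·5394 − 728·13972)/20204 = -15815/5051; b = (102·13972 − 728·1874)/20204 = 15218/5051.
Residuals: 9375/5051, -1, 597/5051, 6683/5051, -3915/5051; SSR = 34399/5051.

SSR = 6.810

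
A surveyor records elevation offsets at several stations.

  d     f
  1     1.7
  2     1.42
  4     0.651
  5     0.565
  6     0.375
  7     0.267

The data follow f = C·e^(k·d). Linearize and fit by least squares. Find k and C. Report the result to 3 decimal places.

Taking logs, ln f = k·d + ln C, so regress ln f on d.
XᵀX = [[131.0000, 25.0000]; [25.0000, 6]], rhs = [-18.4682, -2.4202]ᵀ  (here Σd = 25.0000, Σ(d)² = 131.0000, Σln f = -2.4202, Σd·ln f = -18.4682).
Δ = 131.0000·6 − (25.0000)² = 161.0000; k = (-18.4682·6 − 25.0000·-2.4202)/161.0000 = -0.31244, ln C = (131.0000·-2.4202 − 25.0000·-18.4682)/161.0000 = 0.89848, so C = exp(0.89848) = 2.45587.

k = -0.312, C = 2.456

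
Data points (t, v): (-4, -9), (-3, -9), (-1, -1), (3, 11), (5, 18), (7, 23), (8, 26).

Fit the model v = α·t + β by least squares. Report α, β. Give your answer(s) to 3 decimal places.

α = 3.050, β = 1.894

Forming XᵀX = [[173, 15]; [15, 7]] and Xᵀv = [556, 59]ᵀ gives XᵀX·[α, β]ᵀ = Xᵀv.
Eliminating β: 7·(row 1) − 15·(row 2) gives 986·α = 7·556 − 15·59 = 3007, so α = 3007/986.
Then β = (59 − 15·(3007/986))/7 = 1867/986.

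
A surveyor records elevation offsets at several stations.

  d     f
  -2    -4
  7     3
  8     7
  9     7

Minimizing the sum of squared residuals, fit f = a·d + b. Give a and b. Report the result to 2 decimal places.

a = 0.99, b = -2.21

Setting ∂/∂a … = 0 gives: 198·a + 22·b = 148;  22·a + 4·b = 13.
Eliminating b: 4·(row 1) − 22·(row 2) gives 308·a = 4·148 − 22·13 = 306, so a = 153/154.
Then b = (13 − 22·(153/154))/4 = -31/14.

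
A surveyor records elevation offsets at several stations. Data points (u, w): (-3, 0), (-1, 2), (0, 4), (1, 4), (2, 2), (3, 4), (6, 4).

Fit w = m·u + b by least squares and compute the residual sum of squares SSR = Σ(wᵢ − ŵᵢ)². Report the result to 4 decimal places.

SSR = 7.6517

The normal system AᵀA·[m, b]ᵀ = Aᵀw is [[60, 8]; [8, 7]]·[m, b]ᵀ = [42, 20]ᵀ.
Determinant 60·7 − 8² = 356.
m = (42·7 − 8·20)/356 = 67/178; b = (60·20 − 8·42)/356 = 216/89.
Residuals: -231/178, -9/178, 140/89, 213/178, -105/89, 79/178, -61/89; SSR = 681/89.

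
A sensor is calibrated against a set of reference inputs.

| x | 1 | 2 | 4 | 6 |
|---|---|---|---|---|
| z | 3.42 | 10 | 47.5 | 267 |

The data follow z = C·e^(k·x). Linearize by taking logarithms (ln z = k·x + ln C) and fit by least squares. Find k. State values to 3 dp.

k = 0.855

With ln zᵢ as the transformed response and xᵢ as the regressor:
AᵀA = [[57.0000, 13.0000]; [13.0000, 4]], rhs = [54.8012, 12.9802]ᵀ  (here Σx = 13.0000, Σ(x)² = 57.0000, Σln z = 12.9802, Σx·ln z = 54.8012).
Δ = 57.0000·4 − (13.0000)² = 59.0000; k = (54.8012·4 − 13.0000·12.9802)/59.0000 = 0.85529, ln C = (57.0000·12.9802 − 13.0000·54.8012)/59.0000 = 0.46535.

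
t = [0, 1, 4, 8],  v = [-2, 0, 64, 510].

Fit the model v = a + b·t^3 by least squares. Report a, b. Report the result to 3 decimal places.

XᵀX·[a, b]ᵀ = Xᵀv reads: 4·a + 577·b = 572;  577·a + 266241·b = 265216.
(Σ1 = 4, Σt^3 = 577, Σt^3·t^3 = 266241, Σv = 572, Σt^3·v = 265216.)
det = 4·266241 − 577² = 732035.
a = (572·266241 − 577·265216)/732035 = -147956/146407; b = (4·265216 − 577·572)/732035 = 146164/146407.

a = -1.011, b = 0.998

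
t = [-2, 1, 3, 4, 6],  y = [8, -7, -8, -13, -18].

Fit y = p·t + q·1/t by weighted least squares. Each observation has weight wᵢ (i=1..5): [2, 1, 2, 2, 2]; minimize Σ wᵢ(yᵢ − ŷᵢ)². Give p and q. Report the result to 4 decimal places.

p = -2.8463, q = -3.7927

Compute the Gram sums: Σwᵢ·t·t = 131, Σwᵢ·t·1/t = 9, Σwᵢ·1/t·1/t = 137/72.
Right-hand side: Σwᵢ·t·y = -407, Σwᵢ·1/t·y = -197/6.
AᵀWA·[p, q]ᵀ = AᵀWy becomes [[131, 9]; [9, 137/72]]·[p, q]ᵀ = [-407, -197/6]ᵀ.
Δ = 131·(137/72) − 9² = 12115/72.
p = ((-407)·(137/72) − 9·(-197/6))/(12115/72) = -34483/12115; q = (131·(-197/6) − 9·(-407))/(12115/72) = -45948/12115.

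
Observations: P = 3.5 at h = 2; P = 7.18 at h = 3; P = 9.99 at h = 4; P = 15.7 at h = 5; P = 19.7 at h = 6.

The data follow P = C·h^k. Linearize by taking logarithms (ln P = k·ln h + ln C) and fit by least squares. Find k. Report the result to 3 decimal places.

With ln Pᵢ as the transformed response and ln hᵢ as the regressor:
Sums: Σln h = 6.5793, Σ(ln h)² = 9.4099, Σln P = 11.2599, Σln h·ln P = 15.9971.
Normal system: [[9.4099, 6.5793]; [6.5793, 5]]·[k, ln C]ᵀ = [15.9971, 11.2599]ᵀ.
Solving (det = 3.7630): k = 1.56888, ln C = 0.18757.

k = 1.569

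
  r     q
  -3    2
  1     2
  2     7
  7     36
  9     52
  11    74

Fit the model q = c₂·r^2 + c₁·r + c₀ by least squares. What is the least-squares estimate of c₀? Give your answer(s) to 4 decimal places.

c₀ = 1.6623

The normal equations are: 23701·c₂ + 2385·c₁ + 265·c₀ = 14978;  2385·c₂ + 265·c₁ + 27·c₀ = 1544;  265·c₂ + 27·c₁ + 6·c₀ = 173.
(Σr^2·r^2 = 23701, Σr^2·r = 2385, Σr^2 = 265, Σr·r = 265, Σr = 27, Σ1 = 6, Σr^2·q = 14978, Σr·q = 1544, Σq = 173.)
Solving the 3×3 system (Gaussian elimination) gives c₂ = 210037/449234, c₁ = 651007/449234, c₀ = 373374/224617.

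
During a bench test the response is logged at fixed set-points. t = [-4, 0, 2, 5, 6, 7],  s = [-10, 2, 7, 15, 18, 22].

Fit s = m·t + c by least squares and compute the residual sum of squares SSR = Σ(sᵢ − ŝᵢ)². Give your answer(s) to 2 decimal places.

Compute the Gram sums: Σt·t = 130, Σt = 16, Σ1 = 6.
Right-hand side: Σt·s = 391, Σs = 54.
Normal equations: [[130, 16]; [16, 6]]·[m, c]ᵀ = [391, 54]ᵀ.
Determinant 130·6 − 16² = 524.
m = (391·6 − 16·54)/524 = 741/262; c = (130·54 − 16·391)/524 = 191/131.
Residuals: -19/131, 71/131, -15/131, -157/262, -56/131, 195/262; SSR = 373/262.

SSR = 1.42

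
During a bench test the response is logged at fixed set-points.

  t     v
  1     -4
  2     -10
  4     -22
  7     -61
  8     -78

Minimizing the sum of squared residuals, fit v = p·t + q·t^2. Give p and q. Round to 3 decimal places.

XᵀX·[p, q]ᵀ = Xᵀv reads: 134·p + 928·q = -1163;  928·p + 6770·q = -8377.
det = 134·6770 − 928² = 45996.
p = ((-1163)·6770 − 928·(-8377))/45996 = -16609/7666; q = (134·(-8377) − 928·(-1163))/45996 = -7209/7666.

p = -2.167, q = -0.940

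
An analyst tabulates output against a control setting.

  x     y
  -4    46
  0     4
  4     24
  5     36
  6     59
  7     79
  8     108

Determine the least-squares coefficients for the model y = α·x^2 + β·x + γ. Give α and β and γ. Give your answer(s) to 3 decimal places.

α = 1.982, β = -2.862, γ = 3.162

The normal system MᵀM·[α, β, γ]ᵀ = Mᵀy is [[8930, 1196, 206]; [1196, 206, 26]; [206, 26, 7]]·[α, β, γ]ᵀ = [14927, 1863, 356]ᵀ.
Inverting the 3×3 Gram matrix, [α, β, γ]ᵀ = [889117/448602, -1284097/448602, 33778/10681]ᵀ.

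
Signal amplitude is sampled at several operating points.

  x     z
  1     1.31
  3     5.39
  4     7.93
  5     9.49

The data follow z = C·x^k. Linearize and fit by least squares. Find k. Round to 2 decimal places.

With ln zᵢ as the transformed response and ln xᵢ as the regressor:
AᵀA = [[5.7191, 4.0943]; [4.0943, 4]], rhs = [8.3428, 6.2755]ᵀ  (here Σln x = 4.0943, Σ(ln x)² = 5.7191, Σln z = 6.2755, Σln x·ln z = 8.3428).
Slope k = (n·Σln x·ln z − Σln x·Σln z)/(n·Σ(ln x)² − (Σln x)²) = (4·8.3428 − 4.0943·6.2755)/6.1125 = 1.25600; ln C = (Σln z − k·Σln x)/n = 0.28324.

k = 1.26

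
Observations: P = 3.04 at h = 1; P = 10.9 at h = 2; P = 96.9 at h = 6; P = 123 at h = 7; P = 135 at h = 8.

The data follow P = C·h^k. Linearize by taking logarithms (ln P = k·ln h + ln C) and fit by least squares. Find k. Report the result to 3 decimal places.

Linearized form: ln P = k·ln h + ln C. From the 5 transformed points,
AᵀA = [[11.8015, 6.5103]; [6.5103, 5]], rhs = [29.4150, 17.7918]ᵀ  (here Σln h = 6.5103, Σ(ln h)² = 11.8015, Σln P = 17.7918, Σln h·ln P = 29.4150).
Slope k = (n·Σln h·ln P − Σln h·Σln P)/(n·Σ(ln h)² − (Σln h)²) = (5·29.4150 − 6.5103·17.7918)/16.6240 = 1.87957; ln C = (Σln P − k·Σln h)/n = 1.11105.

k = 1.880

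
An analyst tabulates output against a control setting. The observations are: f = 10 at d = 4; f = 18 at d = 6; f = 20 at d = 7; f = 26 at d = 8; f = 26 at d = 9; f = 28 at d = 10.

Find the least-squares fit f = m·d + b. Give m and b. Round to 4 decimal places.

m = 3.0571, b = -1.0857

Compute the Gram sums: Σd·d = 346, Σd = 44, Σ1 = 6.
For Xᵀf: Σd·f = 1010, Σf = 128.
Eliminating b: 6·(row 1) − 44·(row 2) gives 140·m = 6·1010 − 44·128 = 428, so m = 107/35.
Then b = (128 − 44·(107/35))/6 = -38/35.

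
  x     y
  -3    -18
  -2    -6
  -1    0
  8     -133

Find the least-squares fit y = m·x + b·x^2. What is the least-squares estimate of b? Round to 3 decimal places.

The normal equations are: 78·m + 476·b = -998;  476·m + 4194·b = -8698.
det = 78·4194 − 476² = 100556.
m = ((-998)·4194 − 476·(-8698))/100556 = -11341/25139; b = (78·(-8698) − 476·(-998))/100556 = -50849/25139.

b = -2.023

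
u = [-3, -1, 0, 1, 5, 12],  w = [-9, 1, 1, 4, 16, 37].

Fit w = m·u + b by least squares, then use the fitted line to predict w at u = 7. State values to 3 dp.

ŵ = 22.186

Compute the Gram sums: Σu·u = 180, Σu = 14, Σ1 = 6.
Right-hand side: Σu·w = 554, Σw = 50.
Eliminating b: 6·(row 1) − 14·(row 2) gives 884·m = 6·554 − 14·50 = 2624, so m = 656/221.
Then b = (50 − 14·(656/221))/6 = 311/221.
At u = 7: ŵ = (656/221)·(7) + (311/221)·(1) = 4903/221.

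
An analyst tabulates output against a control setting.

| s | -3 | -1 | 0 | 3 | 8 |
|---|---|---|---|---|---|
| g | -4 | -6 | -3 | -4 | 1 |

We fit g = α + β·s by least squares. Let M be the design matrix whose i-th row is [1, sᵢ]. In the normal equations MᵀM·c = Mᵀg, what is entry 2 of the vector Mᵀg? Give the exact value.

14

Entry 2 ↔ basis s, so (Mᵀg)_{2} = Σᵢ (s)·gᵢ = (-3)·(-4) + (-1)·(-6) + (0)·(-3) + (3)·(-4) + (8)·(1) = 14.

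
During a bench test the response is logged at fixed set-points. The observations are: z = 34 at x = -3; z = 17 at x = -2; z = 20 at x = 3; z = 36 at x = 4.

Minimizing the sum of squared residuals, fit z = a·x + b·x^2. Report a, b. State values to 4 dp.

a = -2.5283, b = 2.9299

Compute the Gram sums: Σx·x = 38, Σx·x^2 = 56, Σx^2·x^2 = 434.
Right-hand side: Σx·z = 68, Σx^2·z = 1130.
Δ = 38·434 − 56² = 13356.
a = (68·434 − 56·1130)/13356 = -134/53; b = (38·1130 − 56·68)/13356 = 1087/371.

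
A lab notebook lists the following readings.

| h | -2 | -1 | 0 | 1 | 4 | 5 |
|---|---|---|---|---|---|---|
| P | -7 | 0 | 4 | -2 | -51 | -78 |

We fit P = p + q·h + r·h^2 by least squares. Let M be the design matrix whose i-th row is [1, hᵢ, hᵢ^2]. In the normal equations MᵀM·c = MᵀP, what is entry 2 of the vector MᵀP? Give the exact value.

-582

Entry 2 ↔ basis h, so (MᵀP)_{2} = Σᵢ (h)·Pᵢ = (-2)·(-7) + (-1)·(0) + (0)·(4) + (1)·(-2) + (4)·(-51) + (5)·(-78) = -582.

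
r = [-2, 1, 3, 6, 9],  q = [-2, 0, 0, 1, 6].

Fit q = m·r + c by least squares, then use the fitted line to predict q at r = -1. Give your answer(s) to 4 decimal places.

q̂ = -1.8251

From the data, Σr·r = 131, Σr = 17, Σ1 = 5.
Moment sums: Σr·q = 64, Σq = 5.
Normal equations: [[131, 17]; [17, 5]]·[m, c]ᵀ = [64, 5]ᵀ.
det = 131·5 − 17² = 366.
m = (64·5 − 17·5)/366 = 235/366; c = (131·5 − 17·64)/366 = -433/366.
At r = -1: q̂ = (235/366)·(-1) + (-433/366)·(1) = -334/183.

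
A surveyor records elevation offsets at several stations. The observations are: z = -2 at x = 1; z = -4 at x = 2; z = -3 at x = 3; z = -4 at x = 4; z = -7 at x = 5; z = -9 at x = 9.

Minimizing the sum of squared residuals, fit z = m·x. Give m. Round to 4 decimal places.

Compute the Gram sums: Σx·x = 136.
For Mᵀz: Σx·z = -151.
Hence m = -151 / 136 ≈ -1.11029.

m = -1.1103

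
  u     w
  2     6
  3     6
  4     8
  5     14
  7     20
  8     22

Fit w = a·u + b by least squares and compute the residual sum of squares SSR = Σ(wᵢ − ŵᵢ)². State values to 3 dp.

The normal system AᵀA·[a, b]ᵀ = Aᵀw is [[167, 29]; [29, 6]]·[a, b]ᵀ = [448, 76]ᵀ.
Eliminating b: 6·(row 1) − 29·(row 2) gives 161·a = 6·448 − 29·76 = 484, so a = 484/161.
Then b = (76 − 29·(484/161))/6 = -300/161.
Residuals: 298/161, -186/161, -348/161, 134/161, 132/161, -30/161; SSR = 1744/161.

SSR = 10.832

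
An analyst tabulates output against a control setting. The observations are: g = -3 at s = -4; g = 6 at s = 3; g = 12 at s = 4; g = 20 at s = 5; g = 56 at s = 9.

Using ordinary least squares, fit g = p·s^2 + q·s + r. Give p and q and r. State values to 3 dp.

p = 0.529, q = 1.918, r = -3.862

From the data, Σs^2·s^2 = 7779, Σs^2·s = 881, Σs^2 = 147, Σs·s = 147, Σs = 17, Σ1 = 5.
And Σs^2·g = 5234, Σs·g = 682, Σg = 91.
Normal equations: [[7779, 881, 147]; [881, 147, 17]; [147, 17, 5]]·[p, q, r]ᵀ = [5234, 682, 91]ᵀ.
Inverting the 3×3 Gram matrix, [p, q, r]ᵀ = [26935/50959, 195509/101918, -393601/101918]ᵀ.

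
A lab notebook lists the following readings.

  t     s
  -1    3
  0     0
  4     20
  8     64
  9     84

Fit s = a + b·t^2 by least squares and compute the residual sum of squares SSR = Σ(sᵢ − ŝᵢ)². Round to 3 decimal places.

SSR = 12.747

From the data, Σ1 = 5, Σt^2 = 162, Σt^2·t^2 = 10914.
And Σs = 171, Σt^2·s = 11223.
AᵀA·[a, b]ᵀ = Aᵀs becomes [[5, 162]; [162, 10914]]·[a, b]ᵀ = [171, 11223]ᵀ.
det = 5·10914 − 162² = 28326.
a = (171·10914 − 162·11223)/28326 = 8028/4721; b = (5·11223 − 162·171)/28326 = 9471/9442.
Residuals: 2799/9442, -8028/4721, 10624/4721, -8956/4721, 9921/9442; SSR = 120353/9442.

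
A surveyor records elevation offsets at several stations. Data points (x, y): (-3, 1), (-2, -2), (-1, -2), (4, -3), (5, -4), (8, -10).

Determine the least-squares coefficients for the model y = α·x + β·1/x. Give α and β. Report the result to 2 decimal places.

α = -1.15, β = 4.56

Normal-equation sums: Σx·x = 119, Σx·1/x = 6, Σ1/x·1/x = 21301/14400.
For Aᵀy: Σx·y = -109, Σ1/x·y = -2/15.
Normal equations: [[119, 6]; [6, 21301/14400]]·[α, β]ᵀ = [-109, -2/15]ᵀ.
Determinant 119·(21301/14400) − 6² = 2016419/14400.
α = ((-109)·(21301/14400) − 6·(-2/15))/(2016419/14400) = -2310289/2016419; β = (119·(-2/15) − 6·(-109))/(2016419/14400) = 9189120/2016419.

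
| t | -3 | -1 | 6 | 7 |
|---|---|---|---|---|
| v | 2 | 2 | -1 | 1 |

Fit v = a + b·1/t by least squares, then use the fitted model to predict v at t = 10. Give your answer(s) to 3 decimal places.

v̂ = 0.339

Compute the Gram sums: Σ1 = 4, Σ1/t = -43/42, Σ1/t·1/t = 2045/1764.
Moment sums: Σv = 4, Σ1/t·v = -113/42.
Normal equations: [[4, -43/42]; [-43/42, 2045/1764]]·[a, b]ᵀ = [4, -113/42]ᵀ.
Δ = 4·(2045/1764) − (-43/42)² = 6331/1764.
a = (4·(2045/1764) − (-43/42)·(-113/42))/(6331/1764) = 3321/6331; b = (4·(-113/42) − (-43/42)·4)/(6331/1764) = -11760/6331.
At t = 10: v̂ = (3321/6331)·(1) + (-11760/6331)·(1/10) = 165/487.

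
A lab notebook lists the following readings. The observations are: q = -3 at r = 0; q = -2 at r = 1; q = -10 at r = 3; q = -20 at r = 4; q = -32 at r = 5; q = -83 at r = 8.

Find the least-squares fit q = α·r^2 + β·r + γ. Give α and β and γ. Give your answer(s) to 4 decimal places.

Compute the Gram sums: Σr^2·r^2 = 5059, Σr^2·r = 729, Σr^2 = 115, Σr·r = 115, Σr = 21, Σ1 = 6.
And Σr^2·q = -6524, Σr·q = -936, Σq = -150.
Normal equations: [[5059, 729, 115]; [729, 115, 21]; [115, 21, 6]]·[α, β, γ]ᵀ = [-6524, -936, -150]ᵀ.
Solving the 3×3 system (Gaussian elimination) gives α = -25863/17810, β = 27093/17810, γ = -22184/8905.

α = -1.4522, β = 1.5212, γ = -2.4912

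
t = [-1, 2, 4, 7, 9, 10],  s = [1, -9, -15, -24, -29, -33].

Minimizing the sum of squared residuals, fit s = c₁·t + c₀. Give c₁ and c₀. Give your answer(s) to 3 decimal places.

The normal equations are: 251·c₁ + 31·c₀ = -838;  31·c₁ + 6·c₀ = -109.
(Σt·t = 251, Σt = 31, Σ1 = 6, Σt·s = -838, Σs = -109.)
Eliminating c₀: 6·(row 1) − 31·(row 2) gives 545·c₁ = 6·(-838) − 31·(-109) = -1649, so c₁ = -1649/545.
Then c₀ = ((-109) − 31·(-1649/545))/6 = -1381/545.

c₁ = -3.026, c₀ = -2.534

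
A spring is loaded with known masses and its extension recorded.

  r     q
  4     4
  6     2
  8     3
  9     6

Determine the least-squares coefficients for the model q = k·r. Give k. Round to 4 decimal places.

k = 0.5381

Forming XᵀX = [[197]] and Xᵀq = [106]ᵀ gives XᵀX·[k]ᵀ = Xᵀq.
Hence k = 106 / 197 ≈ 0.538071.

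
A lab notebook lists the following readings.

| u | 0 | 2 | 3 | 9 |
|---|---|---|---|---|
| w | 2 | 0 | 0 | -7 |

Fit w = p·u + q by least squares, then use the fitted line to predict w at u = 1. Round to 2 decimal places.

ŵ = 1.28

Compute the Gram sums: Σu·u = 94, Σu = 14, Σ1 = 4.
And Σu·w = -63, Σw = -5.
det = 94·4 − 14² = 180.
p = ((-63)·4 − 14·(-5))/180 = -91/90; q = (94·(-5) − 14·(-63))/180 = 103/45.
At u = 1: ŵ = (-91/90)·(1) + (103/45)·(1) = 23/18.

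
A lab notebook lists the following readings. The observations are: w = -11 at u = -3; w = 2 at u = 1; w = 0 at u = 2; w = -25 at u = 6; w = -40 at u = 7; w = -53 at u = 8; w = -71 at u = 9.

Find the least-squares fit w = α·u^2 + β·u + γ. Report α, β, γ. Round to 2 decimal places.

Compute the Gram sums: Σu^2·u^2 = 14452, Σu^2·u = 1782, Σu^2 = 244, Σu·u = 244, Σu = 30, Σ1 = 7.
Right-hand side: Σu^2·w = -12100, Σu·w = -1458, Σw = -198.
So MᵀM·[α, β, γ]ᵀ = Mᵀw: [[14452, 1782, 244]; [1782, 244, 30]; [244, 30, 7]]·[α, β, γ]ᵀ = [-12100, -1458, -198]ᵀ.
Inverting the 3×3 Gram matrix, [α, β, γ]ᵀ = [-264805/252561, 118556/84187, 562186/252561]ᵀ.

α = -1.05, β = 1.41, γ = 2.23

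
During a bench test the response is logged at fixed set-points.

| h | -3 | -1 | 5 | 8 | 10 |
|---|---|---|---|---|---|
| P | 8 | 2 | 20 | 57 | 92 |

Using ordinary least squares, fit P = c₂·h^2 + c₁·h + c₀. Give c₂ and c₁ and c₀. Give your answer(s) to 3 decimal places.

c₂ = 0.977, c₁ = -0.498, c₀ = -1.180

Compute the Gram sums: Σh^2·h^2 = 14803, Σh^2·h = 1609, Σh^2 = 199, Σh·h = 199, Σh = 19, Σ1 = 5.
And Σh^2·P = 13422, Σh·P = 1450, ΣP = 179.
Normal equations: [[14803, 1609, 199]; [1609, 199, 19]; [199, 19, 5]]·[c₂, c₁, c₀]ᵀ = [13422, 1450, 179]ᵀ.
Solving the 3×3 system (Gaussian elimination) gives c₂ = 355189/363678, c₁ = -180961/363678, c₀ = -10219/8659.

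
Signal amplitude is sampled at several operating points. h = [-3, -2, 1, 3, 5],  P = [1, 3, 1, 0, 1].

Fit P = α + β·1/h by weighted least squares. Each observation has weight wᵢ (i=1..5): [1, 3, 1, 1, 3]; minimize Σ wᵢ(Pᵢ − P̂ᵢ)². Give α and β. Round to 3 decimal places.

With design matrix A, AᵀWA = [[9, 1/10]; [1/10, 1883/900]] and AᵀWP = [14, -97/30]ᵀ.
Determinant 9·(1883/900) − (1/10)² = 941/50.
α = (14·(1883/900) − (1/10)·(-97/30))/(941/50) = 26653/16938; β = (9·(-97/30) − (1/10)·14)/(941/50) = -1525/941.

α = 1.574, β = -1.621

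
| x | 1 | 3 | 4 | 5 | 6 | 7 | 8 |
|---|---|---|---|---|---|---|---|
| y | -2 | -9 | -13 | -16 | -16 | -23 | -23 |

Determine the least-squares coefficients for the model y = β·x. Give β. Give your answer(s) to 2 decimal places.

The normal system MᵀM·[β]ᵀ = Mᵀy is [[200]]·[β]ᵀ = [-602]ᵀ.
Hence β = -602 / 200 ≈ -3.01.

β = -3.01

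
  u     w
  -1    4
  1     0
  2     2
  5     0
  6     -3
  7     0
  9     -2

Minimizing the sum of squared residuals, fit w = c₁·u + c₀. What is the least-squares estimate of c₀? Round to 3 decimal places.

Forming XᵀX = [[197, 29]; [29, 7]] and Xᵀw = [-36, 1]ᵀ gives XᵀX·[c₁, c₀]ᵀ = Xᵀw.
det = 197·7 − 29² = 538.
c₁ = ((-36)·7 − 29·1)/538 = -281/538; c₀ = (197·1 − 29·(-36))/538 = 1241/538.

c₀ = 2.307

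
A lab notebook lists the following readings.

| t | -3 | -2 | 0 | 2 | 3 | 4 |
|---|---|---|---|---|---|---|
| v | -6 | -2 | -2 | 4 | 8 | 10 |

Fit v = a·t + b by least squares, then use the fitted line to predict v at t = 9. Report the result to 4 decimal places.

v̂ = 20.2203

Entries of AᵀA: Σt·t = 42, Σt = 4, Σ1 = 6.
For Aᵀv: Σt·v = 94, Σv = 12.
Determinant 42·6 − 4² = 236.
a = (94·6 − 4·12)/236 = 129/59; b = (42·12 − 4·94)/236 = 32/59.
At t = 9: v̂ = (129/59)·(9) + (32/59)·(1) = 1193/59.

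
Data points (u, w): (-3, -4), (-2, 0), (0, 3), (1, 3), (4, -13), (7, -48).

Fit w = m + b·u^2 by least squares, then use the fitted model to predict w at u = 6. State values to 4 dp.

Entries of MᵀM: Σ1 = 6, Σu^2 = 79, Σu^2·u^2 = 2755.
And Σw = -59, Σu^2·w = -2593.
Normal equations: [[6, 79]; [79, 2755]]·[m, b]ᵀ = [-59, -2593]ᵀ.
Δ = 6·2755 − 79² = 10289.
m = ((-59)·2755 − 79·(-2593))/10289 = 42302/10289; b = (6·(-2593) − 79·(-59))/10289 = -10897/10289.
At u = 6: ŵ = (42302/10289)·(1) + (-10897/10289)·(36) = -349990/10289.

ŵ = -34.0159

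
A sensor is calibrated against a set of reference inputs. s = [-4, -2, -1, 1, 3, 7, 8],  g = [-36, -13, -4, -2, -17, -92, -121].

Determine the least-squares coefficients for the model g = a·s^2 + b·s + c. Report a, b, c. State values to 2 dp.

a = -1.97, b = 0.87, c = -1.66

XᵀX·[a, b, c]ᵀ = Xᵀg reads: 6852·a + 810·b + 144·c = -13039;  810·a + 144·b + 12·c = -1491;  144·a + 12·b + 7·c = -285.
Row-reducing yields a = -41641/21126, b = 55235/63378, c = -17539/10563.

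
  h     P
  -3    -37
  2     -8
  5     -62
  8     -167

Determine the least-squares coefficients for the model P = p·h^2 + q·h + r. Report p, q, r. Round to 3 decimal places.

With design matrix A, AᵀA = [[4818, 618, 102]; [618, 102, 12]; [102, 12, 4]] and AᵀP = [-12603, -1551, -274]ᵀ.
Row-reducing yields p = -2652/907, q = 5037/1814, r = -2059/907.

p = -2.924, q = 2.777, r = -2.270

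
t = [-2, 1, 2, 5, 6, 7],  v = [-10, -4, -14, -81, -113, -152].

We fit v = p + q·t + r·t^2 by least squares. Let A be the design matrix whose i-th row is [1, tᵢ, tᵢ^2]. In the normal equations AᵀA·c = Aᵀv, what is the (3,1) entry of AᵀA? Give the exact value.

119

Row 3 ↔ basis t^2, column 1 ↔ basis 1, so (AᵀA)_{3,1} = Σᵢ t^2 = (4)·(1) + (1)·(1) + (4)·(1) + (25)·(1) + (36)·(1) + (49)·(1) = 119.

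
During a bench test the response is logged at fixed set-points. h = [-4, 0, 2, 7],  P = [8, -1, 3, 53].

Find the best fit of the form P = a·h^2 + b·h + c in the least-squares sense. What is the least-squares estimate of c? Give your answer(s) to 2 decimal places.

AᵀA·[a, b, c]ᵀ = AᵀP reads: 2673·a + 287·b + 69·c = 2737;  287·a + 69·b + 5·c = 345;  69·a + 5·b + 4·c = 63.
Solving the 3×3 system (Gaussian elimination) gives a = 100207/105484, b = 126989/105484, c = -112967/52742.

c = -2.14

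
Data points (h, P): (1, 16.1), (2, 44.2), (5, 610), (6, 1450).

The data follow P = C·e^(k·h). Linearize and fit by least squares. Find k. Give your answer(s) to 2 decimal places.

k = 0.89

Linearized form: ln P = k·h + ln C. From the 4 transformed points,
Σh = 14.0000, Σ(h)² = 66.0000, Σln P = 20.2603, Σh·ln P = 86.0995.
Equations: 66.0000·k + 14.0000·ln C = 86.0995;  14.0000·k + 4·ln C = 20.2603.
Solving (det = 68.0000): k = 0.89343, ln C = 1.93807.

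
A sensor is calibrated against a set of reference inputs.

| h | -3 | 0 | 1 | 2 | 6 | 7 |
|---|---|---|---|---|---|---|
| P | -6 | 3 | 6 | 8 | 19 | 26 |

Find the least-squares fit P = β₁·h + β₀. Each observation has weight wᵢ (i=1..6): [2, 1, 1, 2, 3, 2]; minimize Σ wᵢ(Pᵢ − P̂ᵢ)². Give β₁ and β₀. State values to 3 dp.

β₁ = 2.995, β₀ = 2.650

With design matrix A, AᵀWA = [[233, 31]; [31, 11]] and AᵀWP = [780, 122]ᵀ.
Eliminating β₀: 11·(row 1) − 31·(row 2) gives 1602·β₁ = 11·780 − 31·122 = 4798, so β₁ = 2399/801.
Then β₀ = (122 − 31·(2399/801))/11 = 2123/801.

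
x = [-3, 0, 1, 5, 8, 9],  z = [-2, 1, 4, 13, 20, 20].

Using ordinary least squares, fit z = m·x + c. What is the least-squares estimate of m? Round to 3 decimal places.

m = 2.015

From the data, Σx·x = 180, Σx = 20, Σ1 = 6.
Right-hand side: Σx·z = 415, Σz = 56.
So MᵀM·[m, c]ᵀ = Mᵀz: [[180, 20]; [20, 6]]·[m, c]ᵀ = [415, 56]ᵀ.
det = 180·6 − 20² = 680.
m = (415·6 − 20·56)/680 = 137/68; c = (180·56 − 20·415)/680 = 89/34.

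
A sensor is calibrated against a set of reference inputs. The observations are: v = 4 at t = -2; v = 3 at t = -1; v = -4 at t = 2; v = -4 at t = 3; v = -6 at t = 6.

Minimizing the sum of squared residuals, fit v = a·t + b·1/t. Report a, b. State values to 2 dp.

The normal equations are: 54·a + 5·b = -67;  5·a + (59/36)·b = -28/3.
det = 54·(59/36) − 5² = 127/2.
a = ((-67)·(59/36) − 5·(-28/3))/(127/2) = -2273/2286; b = (54·(-28/3) − 5·(-67))/(127/2) = -338/127.

a = -0.99, b = -2.66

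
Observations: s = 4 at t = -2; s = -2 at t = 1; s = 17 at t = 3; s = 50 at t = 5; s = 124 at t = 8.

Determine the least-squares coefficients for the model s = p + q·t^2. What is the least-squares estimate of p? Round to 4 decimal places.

Normal-equation sums: Σ1 = 5, Σt^2 = 103, Σt^2·t^2 = 4819.
And Σs = 193, Σt^2·s = 9353.
Normal equations: [[5, 103]; [103, 4819]]·[p, q]ᵀ = [193, 9353]ᵀ.
Δ = 5·4819 − 103² = 13486.
p = (193·4819 − 103·9353)/13486 = -16646/6743; q = (5·9353 − 103·193)/13486 = 13443/6743.

p = -2.4686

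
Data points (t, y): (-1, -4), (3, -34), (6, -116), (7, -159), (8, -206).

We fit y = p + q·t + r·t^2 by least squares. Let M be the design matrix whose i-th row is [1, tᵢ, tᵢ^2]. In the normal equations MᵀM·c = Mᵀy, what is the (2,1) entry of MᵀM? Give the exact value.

23

Row 2 ↔ basis t, column 1 ↔ basis 1, so (MᵀM)_{2,1} = Σᵢ t = (-1)·(1) + (3)·(1) + (6)·(1) + (7)·(1) + (8)·(1) = 23.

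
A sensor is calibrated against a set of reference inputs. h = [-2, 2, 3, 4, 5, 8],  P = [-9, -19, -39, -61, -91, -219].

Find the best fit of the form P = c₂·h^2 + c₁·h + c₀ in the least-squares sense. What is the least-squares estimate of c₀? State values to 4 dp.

The normal equations are: 5090·c₂ + 728·c₁ + 122·c₀ = -17730;  728·c₂ + 122·c₁ + 20·c₀ = -2588;  122·c₂ + 20·c₁ + 6·c₀ = -438.
(Σh^2·h^2 = 5090, Σh^2·h = 728, Σh^2 = 122, Σh·h = 122, Σh = 20, Σ1 = 6, Σh^2·P = -17730, Σh·P = -2588, ΣP = -438.)
Row-reducing yields c₂ = -47174/15423, c₁ = -40456/15423, c₀ = -10607/5141.

c₀ = -2.0632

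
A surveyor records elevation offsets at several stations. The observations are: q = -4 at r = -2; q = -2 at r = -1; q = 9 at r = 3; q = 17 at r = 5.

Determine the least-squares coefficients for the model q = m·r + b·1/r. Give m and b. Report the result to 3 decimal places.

MᵀM·[m, b]ᵀ = Mᵀq reads: 39·m + 4·b = 122;  4·m + (1261/900)·b = 52/5.
det = 39·(1261/900) − 4² = 11593/300.
m = (122·(1261/900) − 4·(52/5))/(11593/300) = 116402/34779; b = (39·(52/5) − 4·122)/(11593/300) = -24720/11593.

m = 3.347, b = -2.132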